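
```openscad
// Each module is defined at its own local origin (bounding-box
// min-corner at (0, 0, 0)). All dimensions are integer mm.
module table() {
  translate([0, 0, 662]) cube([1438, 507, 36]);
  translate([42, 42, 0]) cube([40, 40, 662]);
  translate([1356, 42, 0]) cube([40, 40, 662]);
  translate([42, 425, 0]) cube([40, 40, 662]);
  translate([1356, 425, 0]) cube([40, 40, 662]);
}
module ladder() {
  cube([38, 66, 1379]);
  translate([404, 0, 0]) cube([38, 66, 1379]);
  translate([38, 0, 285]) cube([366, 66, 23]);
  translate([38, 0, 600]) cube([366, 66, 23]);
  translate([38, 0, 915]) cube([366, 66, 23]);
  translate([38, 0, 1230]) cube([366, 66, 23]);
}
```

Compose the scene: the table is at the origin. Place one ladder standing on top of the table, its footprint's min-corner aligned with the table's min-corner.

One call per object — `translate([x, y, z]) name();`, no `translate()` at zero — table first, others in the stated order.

table();
translate([0, 0, 698]) ladder();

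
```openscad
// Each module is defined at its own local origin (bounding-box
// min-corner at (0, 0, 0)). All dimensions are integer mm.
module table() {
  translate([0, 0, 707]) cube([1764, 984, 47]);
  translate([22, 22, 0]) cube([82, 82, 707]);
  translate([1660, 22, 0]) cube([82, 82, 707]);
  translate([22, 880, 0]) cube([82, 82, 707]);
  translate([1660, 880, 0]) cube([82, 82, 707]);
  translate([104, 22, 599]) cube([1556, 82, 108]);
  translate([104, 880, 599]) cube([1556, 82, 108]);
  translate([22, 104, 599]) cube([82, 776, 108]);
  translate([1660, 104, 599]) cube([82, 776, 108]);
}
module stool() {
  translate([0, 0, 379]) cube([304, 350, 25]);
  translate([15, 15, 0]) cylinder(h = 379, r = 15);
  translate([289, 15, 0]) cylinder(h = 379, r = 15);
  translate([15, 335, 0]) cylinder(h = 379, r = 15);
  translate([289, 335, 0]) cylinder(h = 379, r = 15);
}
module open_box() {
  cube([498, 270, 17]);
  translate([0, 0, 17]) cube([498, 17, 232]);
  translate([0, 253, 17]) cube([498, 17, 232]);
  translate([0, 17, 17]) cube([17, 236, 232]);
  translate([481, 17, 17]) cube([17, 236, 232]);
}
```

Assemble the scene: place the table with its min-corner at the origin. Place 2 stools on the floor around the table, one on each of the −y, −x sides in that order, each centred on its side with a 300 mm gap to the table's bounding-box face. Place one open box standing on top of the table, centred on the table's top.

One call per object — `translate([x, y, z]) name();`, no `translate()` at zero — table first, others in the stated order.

table();
translate([730, -650, 0]) stool();
translate([-604, 317, 0]) stool();
translate([633, 357, 754]) open_box();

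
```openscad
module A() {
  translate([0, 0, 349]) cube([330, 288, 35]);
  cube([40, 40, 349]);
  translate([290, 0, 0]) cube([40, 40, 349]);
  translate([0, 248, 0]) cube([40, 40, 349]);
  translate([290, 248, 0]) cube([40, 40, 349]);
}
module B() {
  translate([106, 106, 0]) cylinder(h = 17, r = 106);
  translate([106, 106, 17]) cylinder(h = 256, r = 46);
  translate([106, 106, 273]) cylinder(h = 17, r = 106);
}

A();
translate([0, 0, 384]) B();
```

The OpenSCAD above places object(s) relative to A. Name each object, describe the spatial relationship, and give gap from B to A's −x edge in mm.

The spool's min-x is at 0; the stool's min-x is 0; gap = 0 mm.

A is a stool. B is a spool. The spool is on top of the stool. The gap from the spool to the stool's −x edge is 0 mm.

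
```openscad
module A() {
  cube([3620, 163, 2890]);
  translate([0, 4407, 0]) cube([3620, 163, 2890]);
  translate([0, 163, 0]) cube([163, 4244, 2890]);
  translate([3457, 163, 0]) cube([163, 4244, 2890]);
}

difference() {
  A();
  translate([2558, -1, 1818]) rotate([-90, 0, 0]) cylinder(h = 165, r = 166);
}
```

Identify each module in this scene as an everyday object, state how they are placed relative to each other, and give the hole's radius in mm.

A is a house frame. The house frame has a circular hole through its front wall. The hole's radius is 166 mm.

The subtracted cylinder has r = 166 mm.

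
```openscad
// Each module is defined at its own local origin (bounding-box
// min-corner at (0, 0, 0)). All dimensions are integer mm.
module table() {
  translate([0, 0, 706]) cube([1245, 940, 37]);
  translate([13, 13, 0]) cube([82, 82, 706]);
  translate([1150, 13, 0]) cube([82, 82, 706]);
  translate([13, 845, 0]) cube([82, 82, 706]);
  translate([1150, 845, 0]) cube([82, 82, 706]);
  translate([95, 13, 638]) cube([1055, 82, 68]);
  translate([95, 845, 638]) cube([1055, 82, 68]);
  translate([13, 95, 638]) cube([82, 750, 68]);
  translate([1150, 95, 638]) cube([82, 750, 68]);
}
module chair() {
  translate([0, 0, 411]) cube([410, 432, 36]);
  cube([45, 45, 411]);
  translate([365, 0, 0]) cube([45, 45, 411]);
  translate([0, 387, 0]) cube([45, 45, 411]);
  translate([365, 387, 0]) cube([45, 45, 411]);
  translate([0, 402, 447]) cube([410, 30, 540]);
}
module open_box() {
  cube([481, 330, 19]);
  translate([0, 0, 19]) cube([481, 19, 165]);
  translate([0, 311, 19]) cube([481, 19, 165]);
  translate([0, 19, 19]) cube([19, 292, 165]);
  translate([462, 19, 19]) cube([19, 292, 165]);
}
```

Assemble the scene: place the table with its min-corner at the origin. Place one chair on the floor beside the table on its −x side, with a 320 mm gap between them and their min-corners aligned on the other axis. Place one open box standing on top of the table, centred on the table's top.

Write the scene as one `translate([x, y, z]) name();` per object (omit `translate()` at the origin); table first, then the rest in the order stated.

table();
translate([-730, 0, 0]) chair();
translate([382, 305, 743]) open_box();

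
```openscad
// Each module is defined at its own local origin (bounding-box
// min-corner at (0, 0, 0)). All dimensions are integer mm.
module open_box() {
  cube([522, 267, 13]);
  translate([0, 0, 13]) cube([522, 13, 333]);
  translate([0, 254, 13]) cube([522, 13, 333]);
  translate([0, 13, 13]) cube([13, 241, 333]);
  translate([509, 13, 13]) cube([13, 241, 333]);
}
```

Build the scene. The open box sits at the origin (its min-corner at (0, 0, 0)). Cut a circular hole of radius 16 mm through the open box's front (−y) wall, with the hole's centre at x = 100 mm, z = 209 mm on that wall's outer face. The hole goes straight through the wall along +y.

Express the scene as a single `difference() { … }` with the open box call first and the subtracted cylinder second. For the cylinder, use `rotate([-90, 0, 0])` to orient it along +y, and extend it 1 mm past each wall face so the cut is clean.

difference() {
  open_box();
  translate([100, -1, 209]) rotate([-90, 0, 0]) cylinder(h = 15, r = 16);
}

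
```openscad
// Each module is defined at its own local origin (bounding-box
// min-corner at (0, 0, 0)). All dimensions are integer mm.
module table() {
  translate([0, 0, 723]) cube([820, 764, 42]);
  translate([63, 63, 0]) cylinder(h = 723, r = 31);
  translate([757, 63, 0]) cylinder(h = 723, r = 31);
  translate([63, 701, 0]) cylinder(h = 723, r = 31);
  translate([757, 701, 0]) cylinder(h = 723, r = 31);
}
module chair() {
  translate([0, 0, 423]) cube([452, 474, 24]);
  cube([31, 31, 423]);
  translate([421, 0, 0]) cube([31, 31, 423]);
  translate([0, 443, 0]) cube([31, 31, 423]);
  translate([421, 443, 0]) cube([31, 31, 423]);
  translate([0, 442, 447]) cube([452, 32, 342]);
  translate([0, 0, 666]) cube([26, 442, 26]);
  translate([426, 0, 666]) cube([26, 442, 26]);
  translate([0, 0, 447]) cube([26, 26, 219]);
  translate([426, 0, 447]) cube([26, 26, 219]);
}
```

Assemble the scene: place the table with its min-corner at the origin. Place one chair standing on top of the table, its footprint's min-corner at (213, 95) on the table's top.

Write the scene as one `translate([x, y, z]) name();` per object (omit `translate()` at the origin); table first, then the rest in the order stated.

table();
translate([213, 95, 765]) chair();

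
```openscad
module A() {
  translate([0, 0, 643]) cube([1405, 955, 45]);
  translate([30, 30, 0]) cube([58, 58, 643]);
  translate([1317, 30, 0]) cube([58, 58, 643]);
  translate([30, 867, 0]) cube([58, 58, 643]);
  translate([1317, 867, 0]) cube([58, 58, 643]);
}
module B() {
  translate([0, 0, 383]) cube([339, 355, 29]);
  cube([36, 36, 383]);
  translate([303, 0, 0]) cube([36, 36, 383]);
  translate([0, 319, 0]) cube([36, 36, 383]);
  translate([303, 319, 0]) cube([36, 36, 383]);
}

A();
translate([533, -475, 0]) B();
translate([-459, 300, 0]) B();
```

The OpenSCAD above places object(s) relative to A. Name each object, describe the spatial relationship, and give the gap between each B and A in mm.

Each stool's nearest face is 120 mm from the table's bounding box.

A is a table. B is a stool. Two stools sit around the table at the −y, −x sides. The gap between each stool and the table is 120 mm.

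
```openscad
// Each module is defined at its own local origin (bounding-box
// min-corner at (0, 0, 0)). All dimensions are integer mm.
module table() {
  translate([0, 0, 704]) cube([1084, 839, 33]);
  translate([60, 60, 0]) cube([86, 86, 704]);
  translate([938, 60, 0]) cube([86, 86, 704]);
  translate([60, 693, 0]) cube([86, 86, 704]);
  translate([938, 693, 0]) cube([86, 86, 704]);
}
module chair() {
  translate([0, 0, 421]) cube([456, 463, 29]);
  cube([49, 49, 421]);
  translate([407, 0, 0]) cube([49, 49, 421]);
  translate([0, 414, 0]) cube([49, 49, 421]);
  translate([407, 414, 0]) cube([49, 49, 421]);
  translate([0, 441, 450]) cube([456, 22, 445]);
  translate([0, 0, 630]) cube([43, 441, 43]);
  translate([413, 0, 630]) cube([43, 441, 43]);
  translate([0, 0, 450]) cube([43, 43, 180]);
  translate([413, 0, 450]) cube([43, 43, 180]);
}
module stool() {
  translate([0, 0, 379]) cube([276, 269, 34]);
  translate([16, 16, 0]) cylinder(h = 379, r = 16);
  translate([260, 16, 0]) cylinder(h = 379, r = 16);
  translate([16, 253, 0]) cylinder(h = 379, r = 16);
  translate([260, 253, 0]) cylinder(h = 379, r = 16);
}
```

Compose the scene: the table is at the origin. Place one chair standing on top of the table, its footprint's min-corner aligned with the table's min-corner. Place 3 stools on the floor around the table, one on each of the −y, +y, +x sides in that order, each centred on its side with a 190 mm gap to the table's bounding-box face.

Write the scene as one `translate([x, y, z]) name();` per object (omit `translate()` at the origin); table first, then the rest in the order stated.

table();
translate([0, 0, 737]) chair();
translate([404, -459, 0]) stool();
translate([404, 1029, 0]) stool();
translate([1274, 285, 0]) stool();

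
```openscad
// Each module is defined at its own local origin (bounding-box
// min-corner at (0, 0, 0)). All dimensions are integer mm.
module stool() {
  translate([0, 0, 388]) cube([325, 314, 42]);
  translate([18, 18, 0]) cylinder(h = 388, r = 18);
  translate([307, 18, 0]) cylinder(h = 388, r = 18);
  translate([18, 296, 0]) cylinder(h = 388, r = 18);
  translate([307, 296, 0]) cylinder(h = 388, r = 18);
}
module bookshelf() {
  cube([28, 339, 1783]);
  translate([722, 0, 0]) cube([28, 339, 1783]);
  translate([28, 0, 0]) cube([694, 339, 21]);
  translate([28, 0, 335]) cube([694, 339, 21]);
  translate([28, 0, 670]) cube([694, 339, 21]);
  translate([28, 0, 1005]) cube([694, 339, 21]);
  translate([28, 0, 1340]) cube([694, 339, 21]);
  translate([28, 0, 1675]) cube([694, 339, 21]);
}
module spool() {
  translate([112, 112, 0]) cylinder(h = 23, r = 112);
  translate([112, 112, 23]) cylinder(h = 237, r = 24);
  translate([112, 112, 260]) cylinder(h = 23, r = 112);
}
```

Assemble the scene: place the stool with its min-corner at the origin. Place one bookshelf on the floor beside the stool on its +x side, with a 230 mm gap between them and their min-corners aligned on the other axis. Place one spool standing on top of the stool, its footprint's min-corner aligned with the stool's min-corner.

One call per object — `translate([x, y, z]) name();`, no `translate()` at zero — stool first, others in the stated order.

stool();
translate([555, 0, 0]) bookshelf();
translate([0, 0, 430]) spool();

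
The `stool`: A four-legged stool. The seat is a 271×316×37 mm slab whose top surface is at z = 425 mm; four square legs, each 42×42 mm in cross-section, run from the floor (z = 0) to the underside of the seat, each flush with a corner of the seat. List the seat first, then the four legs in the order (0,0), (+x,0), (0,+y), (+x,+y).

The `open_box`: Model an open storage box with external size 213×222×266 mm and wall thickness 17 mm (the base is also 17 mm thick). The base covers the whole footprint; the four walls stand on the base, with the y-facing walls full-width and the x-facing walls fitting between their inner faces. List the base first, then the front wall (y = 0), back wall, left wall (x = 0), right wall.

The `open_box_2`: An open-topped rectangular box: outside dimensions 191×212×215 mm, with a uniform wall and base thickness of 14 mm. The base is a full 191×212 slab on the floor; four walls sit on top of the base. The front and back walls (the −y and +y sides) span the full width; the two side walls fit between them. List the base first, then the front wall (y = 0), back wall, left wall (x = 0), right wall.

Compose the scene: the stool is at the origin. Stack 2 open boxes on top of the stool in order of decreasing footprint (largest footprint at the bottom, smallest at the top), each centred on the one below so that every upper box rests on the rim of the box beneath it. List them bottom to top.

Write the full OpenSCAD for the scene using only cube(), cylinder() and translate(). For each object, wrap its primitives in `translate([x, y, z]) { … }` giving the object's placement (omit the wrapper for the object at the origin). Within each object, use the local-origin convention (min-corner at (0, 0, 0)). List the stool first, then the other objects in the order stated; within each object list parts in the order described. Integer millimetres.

translate([0, 0, 388]) cube([271, 316, 37]);
cube([42, 42, 388]);
translate([229, 0, 0]) cube([42, 42, 388]);
translate([0, 274, 0]) cube([42, 42, 388]);
translate([229, 274, 0]) cube([42, 42, 388]);
translate([29, 47, 425]) {
  cube([213, 222, 17]);
  translate([0, 0, 17]) cube([213, 17, 249]);
  translate([0, 205, 17]) cube([213, 17, 249]);
  translate([0, 17, 17]) cube([17, 188, 249]);
  translate([196, 17, 17]) cube([17, 188, 249]);
}
translate([40, 52, 691]) {
  cube([191, 212, 14]);
  translate([0, 0, 14]) cube([191, 14, 201]);
  translate([0, 198, 14]) cube([191, 14, 201]);
  translate([0, 14, 14]) cube([14, 184, 201]);
  translate([177, 14, 14]) cube([14, 184, 201]);
}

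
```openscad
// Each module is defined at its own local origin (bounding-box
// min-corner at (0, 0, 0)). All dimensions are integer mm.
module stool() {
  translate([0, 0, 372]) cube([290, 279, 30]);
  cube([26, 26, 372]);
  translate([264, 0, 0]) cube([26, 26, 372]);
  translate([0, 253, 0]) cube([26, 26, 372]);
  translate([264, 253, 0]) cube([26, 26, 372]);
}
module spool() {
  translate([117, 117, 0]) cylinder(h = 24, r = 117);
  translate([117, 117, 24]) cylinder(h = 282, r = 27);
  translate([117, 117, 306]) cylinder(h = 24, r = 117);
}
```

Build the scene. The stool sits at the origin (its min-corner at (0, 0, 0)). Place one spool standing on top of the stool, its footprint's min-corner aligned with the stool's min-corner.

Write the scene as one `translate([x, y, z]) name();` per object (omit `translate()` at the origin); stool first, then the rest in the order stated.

stool();
translate([0, 0, 402]) spool();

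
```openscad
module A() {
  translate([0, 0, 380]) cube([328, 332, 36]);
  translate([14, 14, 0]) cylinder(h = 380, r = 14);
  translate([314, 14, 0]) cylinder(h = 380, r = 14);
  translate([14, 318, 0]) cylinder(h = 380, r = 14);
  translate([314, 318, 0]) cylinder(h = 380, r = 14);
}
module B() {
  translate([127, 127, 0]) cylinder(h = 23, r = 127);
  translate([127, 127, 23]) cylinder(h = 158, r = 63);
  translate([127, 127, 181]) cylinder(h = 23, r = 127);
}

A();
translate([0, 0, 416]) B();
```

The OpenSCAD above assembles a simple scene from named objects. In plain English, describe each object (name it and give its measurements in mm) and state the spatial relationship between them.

A is a simple wooden stool: a rectangular seat 328 mm (x) by 332 mm (y), 36 mm thick, top face at z = 416 mm, on four round legs, each 28 mm in diameter. The legs rest on z = 0, each leg's axis is inset half a diameter from the nearest pair of seat edges (so the leg's bounding box is flush with the corner).

B is a spool: two coaxial disc flanges of radius 127 mm and thickness 23 mm, joined by a core cylinder of radius 63 mm and height 158 mm. The lower flange rests on z = 0 and the three cylinders share a vertical axis.

The spool is on top of the stool.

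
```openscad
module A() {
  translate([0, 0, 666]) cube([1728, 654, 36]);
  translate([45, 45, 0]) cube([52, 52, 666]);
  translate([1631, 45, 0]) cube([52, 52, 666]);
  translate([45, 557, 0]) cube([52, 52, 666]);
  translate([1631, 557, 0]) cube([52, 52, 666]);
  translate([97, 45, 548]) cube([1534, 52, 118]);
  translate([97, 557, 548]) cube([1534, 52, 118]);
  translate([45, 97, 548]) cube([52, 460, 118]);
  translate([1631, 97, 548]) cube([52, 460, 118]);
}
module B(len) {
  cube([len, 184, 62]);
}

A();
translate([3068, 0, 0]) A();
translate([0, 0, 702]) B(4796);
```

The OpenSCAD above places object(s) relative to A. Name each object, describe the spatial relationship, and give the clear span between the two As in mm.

A is a table. B is a beam. A beam spans the tops of two tables. The clear span between the two tables is 1340 mm.

Second table starts at x = 3068; first ends at x = 1728; clear span = 3068 − 1728 = 1340 mm.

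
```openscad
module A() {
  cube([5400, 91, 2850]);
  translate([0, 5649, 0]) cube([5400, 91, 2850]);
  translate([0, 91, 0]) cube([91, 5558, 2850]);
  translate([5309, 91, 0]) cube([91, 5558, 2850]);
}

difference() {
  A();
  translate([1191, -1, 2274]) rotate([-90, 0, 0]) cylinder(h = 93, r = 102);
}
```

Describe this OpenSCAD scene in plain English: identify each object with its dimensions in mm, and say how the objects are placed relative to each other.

A is the wall frame of a small rectangular building: four walls, each 2850 mm tall and 91 mm thick, enclosing a footprint 5400 mm (x) by 5740 mm (y) outside-to-outside, with no floor or roof. The front and back walls (the −y and +y sides) span the full width; the two side walls fit between them.

The house frame has a circular hole of radius 102 mm through its front wall, centred at (x = 1191, z = 2274).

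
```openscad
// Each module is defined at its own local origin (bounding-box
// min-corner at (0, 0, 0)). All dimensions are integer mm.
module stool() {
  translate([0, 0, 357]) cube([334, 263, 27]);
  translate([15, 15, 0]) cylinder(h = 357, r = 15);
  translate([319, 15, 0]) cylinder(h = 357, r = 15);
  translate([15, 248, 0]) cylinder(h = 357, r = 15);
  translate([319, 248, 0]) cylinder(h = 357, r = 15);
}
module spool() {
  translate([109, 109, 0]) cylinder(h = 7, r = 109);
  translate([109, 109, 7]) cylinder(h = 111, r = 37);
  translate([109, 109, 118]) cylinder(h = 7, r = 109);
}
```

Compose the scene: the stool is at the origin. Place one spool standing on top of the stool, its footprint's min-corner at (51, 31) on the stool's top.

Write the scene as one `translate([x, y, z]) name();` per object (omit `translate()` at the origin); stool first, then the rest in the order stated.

stool();
translate([51, 31, 384]) spool();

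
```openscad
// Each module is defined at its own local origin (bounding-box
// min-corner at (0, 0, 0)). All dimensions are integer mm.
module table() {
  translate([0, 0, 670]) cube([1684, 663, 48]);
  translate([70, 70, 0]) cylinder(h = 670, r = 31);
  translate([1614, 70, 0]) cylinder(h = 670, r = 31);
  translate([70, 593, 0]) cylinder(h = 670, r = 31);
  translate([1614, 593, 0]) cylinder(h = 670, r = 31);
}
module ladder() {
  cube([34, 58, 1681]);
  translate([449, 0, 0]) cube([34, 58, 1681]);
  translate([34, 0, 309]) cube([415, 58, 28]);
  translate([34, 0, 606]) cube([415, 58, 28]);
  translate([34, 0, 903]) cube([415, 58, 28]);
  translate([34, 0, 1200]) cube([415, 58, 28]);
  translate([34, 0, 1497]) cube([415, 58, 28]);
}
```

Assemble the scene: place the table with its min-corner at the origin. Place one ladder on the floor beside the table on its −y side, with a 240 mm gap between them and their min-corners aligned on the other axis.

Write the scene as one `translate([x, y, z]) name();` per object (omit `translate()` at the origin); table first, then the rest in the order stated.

table();
translate([0, -298, 0]) ladder();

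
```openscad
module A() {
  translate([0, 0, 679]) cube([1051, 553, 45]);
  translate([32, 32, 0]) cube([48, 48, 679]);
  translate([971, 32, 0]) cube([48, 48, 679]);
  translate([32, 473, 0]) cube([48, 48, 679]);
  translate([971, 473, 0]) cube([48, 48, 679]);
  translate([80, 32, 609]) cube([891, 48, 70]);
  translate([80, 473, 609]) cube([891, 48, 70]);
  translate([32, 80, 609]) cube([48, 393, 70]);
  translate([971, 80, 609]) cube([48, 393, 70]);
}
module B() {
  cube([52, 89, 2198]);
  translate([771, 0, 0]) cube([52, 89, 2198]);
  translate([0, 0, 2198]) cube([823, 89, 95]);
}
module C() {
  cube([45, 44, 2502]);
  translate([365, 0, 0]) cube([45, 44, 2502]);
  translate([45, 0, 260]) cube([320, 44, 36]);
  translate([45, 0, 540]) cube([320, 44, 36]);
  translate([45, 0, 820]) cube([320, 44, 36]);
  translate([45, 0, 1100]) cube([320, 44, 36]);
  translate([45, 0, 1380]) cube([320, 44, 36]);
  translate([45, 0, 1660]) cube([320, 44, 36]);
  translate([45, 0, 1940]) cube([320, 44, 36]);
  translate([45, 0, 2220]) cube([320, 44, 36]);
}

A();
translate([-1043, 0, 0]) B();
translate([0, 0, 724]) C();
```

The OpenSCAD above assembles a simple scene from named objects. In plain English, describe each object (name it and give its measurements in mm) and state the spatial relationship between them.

A is a table with a 1051×553 mm rectangular top, 45 mm thick, top surface at z = 724 mm, supported by four 48×48 mm square legs, each inset 32 mm from the nearest pair of top edges, running from the floor. Four apron rails, 48 mm thick and 70 mm tall, run between adjacent legs with their top edges flush with the underside of the top and their outer faces flush with the legs' outer faces.

B is a rectangular door frame: two vertical jambs of 52×89 mm section, 2198 mm tall, with a clear opening 719 mm wide between their inner faces. A header 95 mm tall and 89 mm deep lies on top of the jambs and spans the full outside width.

C is a straight ladder. Two 45×44 mm vertical rails, 2502 mm tall, stand 410 mm apart (outside-to-outside) with their front faces coplanar on the −y side. 8 rungs, each 44 mm deep and 36 mm tall, span between the inner faces of the rails, front faces flush with the rails. The lowest rung's underside is at z = 260 mm and rungs are spaced 280 mm apart (underside to underside).

The door frame is on the floor beside the table on its −x side. The ladder is on top of the table.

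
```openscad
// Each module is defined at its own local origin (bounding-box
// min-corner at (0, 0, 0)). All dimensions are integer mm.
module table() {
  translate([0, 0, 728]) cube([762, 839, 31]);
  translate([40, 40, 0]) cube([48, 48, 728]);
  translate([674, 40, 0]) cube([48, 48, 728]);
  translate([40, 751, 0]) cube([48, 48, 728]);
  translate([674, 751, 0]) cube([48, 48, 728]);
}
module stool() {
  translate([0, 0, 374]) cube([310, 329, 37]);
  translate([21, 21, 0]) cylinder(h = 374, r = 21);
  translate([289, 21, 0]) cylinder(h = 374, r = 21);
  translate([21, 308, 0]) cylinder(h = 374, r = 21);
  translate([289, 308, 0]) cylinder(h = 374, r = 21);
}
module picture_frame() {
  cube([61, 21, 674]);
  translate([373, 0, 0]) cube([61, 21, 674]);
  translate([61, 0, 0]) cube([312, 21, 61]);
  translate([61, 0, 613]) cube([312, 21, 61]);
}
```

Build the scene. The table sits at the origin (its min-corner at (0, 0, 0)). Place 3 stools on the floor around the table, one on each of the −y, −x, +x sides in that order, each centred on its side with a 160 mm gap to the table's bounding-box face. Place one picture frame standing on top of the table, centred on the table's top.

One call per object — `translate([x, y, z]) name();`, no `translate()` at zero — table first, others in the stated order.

table();
translate([226, -489, 0]) stool();
translate([-470, 255, 0]) stool();
translate([922, 255, 0]) stool();
translate([164, 409, 759]) picture_frame();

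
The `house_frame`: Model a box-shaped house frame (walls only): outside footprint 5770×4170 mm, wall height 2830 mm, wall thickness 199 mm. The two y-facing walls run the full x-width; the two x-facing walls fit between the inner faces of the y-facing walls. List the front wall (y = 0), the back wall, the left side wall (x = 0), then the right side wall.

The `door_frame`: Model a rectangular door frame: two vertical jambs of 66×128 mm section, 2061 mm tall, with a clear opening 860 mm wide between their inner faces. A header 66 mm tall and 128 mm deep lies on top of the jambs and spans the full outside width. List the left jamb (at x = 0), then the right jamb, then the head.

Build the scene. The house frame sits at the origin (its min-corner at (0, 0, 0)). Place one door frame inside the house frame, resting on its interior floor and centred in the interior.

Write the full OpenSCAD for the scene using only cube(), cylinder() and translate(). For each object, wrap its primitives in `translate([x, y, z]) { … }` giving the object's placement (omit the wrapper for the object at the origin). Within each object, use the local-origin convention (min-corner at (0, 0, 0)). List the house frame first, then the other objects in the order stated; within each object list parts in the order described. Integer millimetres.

cube([5770, 199, 2830]);
translate([0, 3971, 0]) cube([5770, 199, 2830]);
translate([0, 199, 0]) cube([199, 3772, 2830]);
translate([5571, 199, 0]) cube([199, 3772, 2830]);
translate([2389, 2021, 0]) {
  cube([66, 128, 2061]);
  translate([926, 0, 0]) cube([66, 128, 2061]);
  translate([0, 0, 2061]) cube([992, 128, 66]);
}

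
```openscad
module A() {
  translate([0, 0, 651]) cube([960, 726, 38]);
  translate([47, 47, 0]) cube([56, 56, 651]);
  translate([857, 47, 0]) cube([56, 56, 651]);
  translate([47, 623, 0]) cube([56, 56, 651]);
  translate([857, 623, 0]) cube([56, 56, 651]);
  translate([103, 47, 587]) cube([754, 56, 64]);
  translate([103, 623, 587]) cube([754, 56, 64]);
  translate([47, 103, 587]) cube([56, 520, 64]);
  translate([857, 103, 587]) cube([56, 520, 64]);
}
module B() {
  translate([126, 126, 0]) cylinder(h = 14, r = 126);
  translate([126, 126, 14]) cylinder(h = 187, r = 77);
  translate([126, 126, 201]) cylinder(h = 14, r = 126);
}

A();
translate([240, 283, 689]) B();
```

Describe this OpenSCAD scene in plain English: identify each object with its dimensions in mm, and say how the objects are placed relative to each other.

A is a table: top 960 mm (x) × 726 mm (y), 38 mm thick, upper face at z = 689 mm, on four 56×56 mm square legs, each inset 47 mm from the nearest pair of top edges, running from z = 0 to the bottom of the top. Four apron rails, 56 mm thick and 64 mm tall, run between adjacent legs with their top edges flush with the underside of the top and their outer faces flush with the legs' outer faces.

B is a spool: two coaxial disc flanges of radius 126 mm and thickness 14 mm, joined by a core cylinder of radius 77 mm and height 187 mm. The lower flange rests on z = 0 and the three cylinders share a vertical axis.

The spool is on top of the table.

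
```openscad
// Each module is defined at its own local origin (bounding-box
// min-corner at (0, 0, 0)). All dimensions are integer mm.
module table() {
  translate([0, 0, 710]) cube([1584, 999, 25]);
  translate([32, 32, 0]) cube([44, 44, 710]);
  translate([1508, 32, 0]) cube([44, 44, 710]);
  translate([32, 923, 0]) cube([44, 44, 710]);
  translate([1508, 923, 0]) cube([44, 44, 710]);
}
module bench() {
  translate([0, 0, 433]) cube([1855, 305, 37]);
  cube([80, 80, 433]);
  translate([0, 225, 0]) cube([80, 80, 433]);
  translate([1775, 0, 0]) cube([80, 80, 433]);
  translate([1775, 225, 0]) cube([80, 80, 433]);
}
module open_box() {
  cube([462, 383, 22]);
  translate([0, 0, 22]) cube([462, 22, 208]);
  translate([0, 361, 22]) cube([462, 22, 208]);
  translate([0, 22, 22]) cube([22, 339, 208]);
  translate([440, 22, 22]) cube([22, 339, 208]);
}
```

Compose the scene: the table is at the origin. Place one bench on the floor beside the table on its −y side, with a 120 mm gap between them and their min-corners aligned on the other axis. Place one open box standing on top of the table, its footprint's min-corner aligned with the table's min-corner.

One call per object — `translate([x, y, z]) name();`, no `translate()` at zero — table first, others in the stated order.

table();
translate([0, -425, 0]) bench();
translate([0, 0, 735]) open_box();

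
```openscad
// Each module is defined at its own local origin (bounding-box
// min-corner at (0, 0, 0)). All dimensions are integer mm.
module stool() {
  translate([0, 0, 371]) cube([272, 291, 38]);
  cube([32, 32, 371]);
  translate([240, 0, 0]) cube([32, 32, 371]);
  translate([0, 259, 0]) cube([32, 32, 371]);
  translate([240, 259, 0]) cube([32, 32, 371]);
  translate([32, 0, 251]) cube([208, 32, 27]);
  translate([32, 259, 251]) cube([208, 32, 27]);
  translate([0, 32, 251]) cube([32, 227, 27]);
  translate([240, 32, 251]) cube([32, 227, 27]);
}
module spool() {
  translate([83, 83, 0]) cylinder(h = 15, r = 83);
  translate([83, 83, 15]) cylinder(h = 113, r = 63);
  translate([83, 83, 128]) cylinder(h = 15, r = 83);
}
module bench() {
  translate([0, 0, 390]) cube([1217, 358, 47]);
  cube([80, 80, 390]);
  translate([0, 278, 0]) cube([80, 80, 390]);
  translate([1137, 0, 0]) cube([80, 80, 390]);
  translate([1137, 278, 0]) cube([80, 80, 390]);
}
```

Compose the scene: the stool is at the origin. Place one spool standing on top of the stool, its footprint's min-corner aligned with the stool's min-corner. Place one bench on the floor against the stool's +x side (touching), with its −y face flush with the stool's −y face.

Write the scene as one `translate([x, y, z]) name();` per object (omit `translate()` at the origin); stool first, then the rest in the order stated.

stool();
translate([0, 0, 409]) spool();
translate([272, 0, 0]) bench();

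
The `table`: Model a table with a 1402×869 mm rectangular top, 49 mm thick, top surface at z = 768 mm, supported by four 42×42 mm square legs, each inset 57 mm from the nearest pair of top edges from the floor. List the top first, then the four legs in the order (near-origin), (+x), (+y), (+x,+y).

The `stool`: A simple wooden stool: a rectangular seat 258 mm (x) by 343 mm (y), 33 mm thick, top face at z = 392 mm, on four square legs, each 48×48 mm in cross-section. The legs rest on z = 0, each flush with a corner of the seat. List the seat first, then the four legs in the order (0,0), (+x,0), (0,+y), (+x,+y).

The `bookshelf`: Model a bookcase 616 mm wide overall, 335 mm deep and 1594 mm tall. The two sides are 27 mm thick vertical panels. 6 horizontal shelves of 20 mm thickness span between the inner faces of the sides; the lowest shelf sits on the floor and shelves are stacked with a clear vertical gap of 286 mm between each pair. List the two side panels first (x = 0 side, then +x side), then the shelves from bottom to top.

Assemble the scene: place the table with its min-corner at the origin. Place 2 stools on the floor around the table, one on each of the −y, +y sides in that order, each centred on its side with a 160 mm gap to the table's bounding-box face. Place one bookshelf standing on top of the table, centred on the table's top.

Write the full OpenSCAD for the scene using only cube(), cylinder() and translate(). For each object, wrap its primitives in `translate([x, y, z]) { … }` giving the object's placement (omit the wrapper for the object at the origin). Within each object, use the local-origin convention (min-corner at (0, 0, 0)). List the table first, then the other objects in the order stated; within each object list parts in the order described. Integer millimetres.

translate([0, 0, 719]) cube([1402, 869, 49]);
translate([57, 57, 0]) cube([42, 42, 719]);
translate([1303, 57, 0]) cube([42, 42, 719]);
translate([57, 770, 0]) cube([42, 42, 719]);
translate([1303, 770, 0]) cube([42, 42, 719]);
translate([572, -503, 0]) {
  translate([0, 0, 359]) cube([258, 343, 33]);
  cube([48, 48, 359]);
  translate([210, 0, 0]) cube([48, 48, 359]);
  translate([0, 295, 0]) cube([48, 48, 359]);
  translate([210, 295, 0]) cube([48, 48, 359]);
}
translate([572, 1029, 0]) {
  translate([0, 0, 359]) cube([258, 343, 33]);
  cube([48, 48, 359]);
  translate([210, 0, 0]) cube([48, 48, 359]);
  translate([0, 295, 0]) cube([48, 48, 359]);
  translate([210, 295, 0]) cube([48, 48, 359]);
}
translate([393, 267, 768]) {
  cube([27, 335, 1594]);
  translate([589, 0, 0]) cube([27, 335, 1594]);
  translate([27, 0, 0]) cube([562, 335, 20]);
  translate([27, 0, 306]) cube([562, 335, 20]);
  translate([27, 0, 612]) cube([562, 335, 20]);
  translate([27, 0, 918]) cube([562, 335, 20]);
  translate([27, 0, 1224]) cube([562, 335, 20]);
  translate([27, 0, 1530]) cube([562, 335, 20]);
}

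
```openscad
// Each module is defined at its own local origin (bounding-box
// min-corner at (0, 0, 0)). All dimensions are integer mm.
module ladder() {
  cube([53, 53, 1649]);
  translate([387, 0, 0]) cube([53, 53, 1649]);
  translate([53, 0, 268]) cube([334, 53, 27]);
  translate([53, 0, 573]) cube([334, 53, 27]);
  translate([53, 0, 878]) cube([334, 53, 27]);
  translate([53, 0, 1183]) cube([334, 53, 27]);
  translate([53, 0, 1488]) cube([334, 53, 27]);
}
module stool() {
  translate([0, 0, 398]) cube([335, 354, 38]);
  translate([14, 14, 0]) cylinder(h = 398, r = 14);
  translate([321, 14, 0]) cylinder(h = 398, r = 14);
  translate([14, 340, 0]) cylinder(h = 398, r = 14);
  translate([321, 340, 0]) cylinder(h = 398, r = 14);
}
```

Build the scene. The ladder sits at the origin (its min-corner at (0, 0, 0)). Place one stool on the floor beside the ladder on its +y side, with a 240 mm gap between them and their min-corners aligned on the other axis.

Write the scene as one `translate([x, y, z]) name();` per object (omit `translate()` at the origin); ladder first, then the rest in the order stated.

ladder();
translate([0, 293, 0]) stool();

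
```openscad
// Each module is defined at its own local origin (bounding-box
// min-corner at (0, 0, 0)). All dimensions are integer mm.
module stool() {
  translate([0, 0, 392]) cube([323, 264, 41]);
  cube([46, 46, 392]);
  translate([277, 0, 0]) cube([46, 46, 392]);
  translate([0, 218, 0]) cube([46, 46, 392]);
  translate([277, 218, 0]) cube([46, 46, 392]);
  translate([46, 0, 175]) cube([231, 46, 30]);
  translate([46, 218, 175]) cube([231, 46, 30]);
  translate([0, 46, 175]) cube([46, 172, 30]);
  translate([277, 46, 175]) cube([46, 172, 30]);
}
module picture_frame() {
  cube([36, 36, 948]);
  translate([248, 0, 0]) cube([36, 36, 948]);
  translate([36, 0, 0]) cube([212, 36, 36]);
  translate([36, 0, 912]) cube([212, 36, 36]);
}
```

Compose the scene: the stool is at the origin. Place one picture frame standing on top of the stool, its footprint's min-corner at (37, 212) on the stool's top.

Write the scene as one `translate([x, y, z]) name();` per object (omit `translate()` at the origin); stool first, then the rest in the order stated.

stool();
translate([37, 212, 433]) picture_frame();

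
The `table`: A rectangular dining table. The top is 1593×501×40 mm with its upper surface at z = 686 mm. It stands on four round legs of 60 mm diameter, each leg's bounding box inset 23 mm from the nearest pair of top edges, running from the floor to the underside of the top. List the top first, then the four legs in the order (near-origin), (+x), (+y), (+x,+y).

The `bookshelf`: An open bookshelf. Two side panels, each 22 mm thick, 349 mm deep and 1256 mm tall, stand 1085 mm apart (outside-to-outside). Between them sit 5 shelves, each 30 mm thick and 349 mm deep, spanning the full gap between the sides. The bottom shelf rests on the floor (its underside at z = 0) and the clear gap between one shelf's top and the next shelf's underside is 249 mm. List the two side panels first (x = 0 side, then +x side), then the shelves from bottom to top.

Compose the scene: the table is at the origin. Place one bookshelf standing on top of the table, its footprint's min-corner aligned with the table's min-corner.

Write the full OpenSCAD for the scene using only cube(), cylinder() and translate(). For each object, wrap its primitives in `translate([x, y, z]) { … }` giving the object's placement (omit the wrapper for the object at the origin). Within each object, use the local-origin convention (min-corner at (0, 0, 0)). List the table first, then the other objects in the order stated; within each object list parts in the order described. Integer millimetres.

translate([0, 0, 646]) cube([1593, 501, 40]);
translate([53, 53, 0]) cylinder(h = 646, r = 30);
translate([1540, 53, 0]) cylinder(h = 646, r = 30);
translate([53, 448, 0]) cylinder(h = 646, r = 30);
translate([1540, 448, 0]) cylinder(h = 646, r = 30);
translate([0, 0, 686]) {
  cube([22, 349, 1256]);
  translate([1063, 0, 0]) cube([22, 349, 1256]);
  translate([22, 0, 0]) cube([1041, 349, 30]);
  translate([22, 0, 279]) cube([1041, 349, 30]);
  translate([22, 0, 558]) cube([1041, 349, 30]);
  translate([22, 0, 837]) cube([1041, 349, 30]);
  translate([22, 0, 1116]) cube([1041, 349, 30]);
}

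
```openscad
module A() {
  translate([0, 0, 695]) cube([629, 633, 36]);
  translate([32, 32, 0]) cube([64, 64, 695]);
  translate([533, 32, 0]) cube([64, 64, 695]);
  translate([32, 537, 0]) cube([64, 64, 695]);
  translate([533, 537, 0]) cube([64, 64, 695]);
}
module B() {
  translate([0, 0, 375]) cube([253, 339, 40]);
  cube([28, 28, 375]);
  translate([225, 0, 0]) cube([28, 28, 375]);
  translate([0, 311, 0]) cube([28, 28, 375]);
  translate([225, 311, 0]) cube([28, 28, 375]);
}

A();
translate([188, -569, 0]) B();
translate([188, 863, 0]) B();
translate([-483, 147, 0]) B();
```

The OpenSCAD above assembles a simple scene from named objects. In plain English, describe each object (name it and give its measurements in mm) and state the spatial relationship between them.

A is a table with a 629×633 mm rectangular top, 36 mm thick, top surface at z = 731 mm, supported by four 64×64 mm square legs, each inset 32 mm from the nearest pair of top edges, running from the floor.

B is a four-legged stool. The seat is a 253×339×40 mm slab whose top surface is at z = 415 mm; four square legs, each 28×28 mm in cross-section, run from the floor (z = 0) to the underside of the seat, each flush with a corner of the seat.

Three stools sit around the table at the −y, +y, −x sides.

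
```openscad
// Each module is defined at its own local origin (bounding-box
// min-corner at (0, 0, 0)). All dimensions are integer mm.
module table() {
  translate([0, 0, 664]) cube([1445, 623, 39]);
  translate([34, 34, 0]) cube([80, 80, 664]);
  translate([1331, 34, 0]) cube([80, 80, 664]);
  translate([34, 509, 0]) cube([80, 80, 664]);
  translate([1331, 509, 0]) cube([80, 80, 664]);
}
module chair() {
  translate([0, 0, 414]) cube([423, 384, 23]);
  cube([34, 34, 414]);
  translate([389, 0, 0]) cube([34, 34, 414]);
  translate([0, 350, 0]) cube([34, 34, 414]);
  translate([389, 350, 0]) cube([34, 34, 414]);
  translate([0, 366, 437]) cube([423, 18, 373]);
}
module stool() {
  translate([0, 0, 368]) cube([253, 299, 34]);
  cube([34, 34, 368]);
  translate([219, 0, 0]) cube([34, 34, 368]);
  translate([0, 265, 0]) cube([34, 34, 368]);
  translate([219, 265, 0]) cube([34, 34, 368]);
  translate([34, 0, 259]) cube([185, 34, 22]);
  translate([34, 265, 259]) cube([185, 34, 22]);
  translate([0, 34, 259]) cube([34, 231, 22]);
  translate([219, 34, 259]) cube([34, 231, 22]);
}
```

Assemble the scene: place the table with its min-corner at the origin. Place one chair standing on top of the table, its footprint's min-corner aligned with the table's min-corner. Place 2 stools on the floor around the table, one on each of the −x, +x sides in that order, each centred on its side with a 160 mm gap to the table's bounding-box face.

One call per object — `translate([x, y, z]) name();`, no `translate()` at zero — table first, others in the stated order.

table();
translate([0, 0, 703]) chair();
translate([-413, 162, 0]) stool();
translate([1605, 162, 0]) stool();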